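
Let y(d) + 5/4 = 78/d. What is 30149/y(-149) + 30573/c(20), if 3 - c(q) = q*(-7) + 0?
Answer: -362460473/21593 ≈ -16786.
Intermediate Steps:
c(q) = 3 + 7*q (c(q) = 3 - (q*(-7) + 0) = 3 - (-7*q + 0) = 3 - (-7)*q = 3 + 7*q)
y(d) = -5/4 + 78/d
30149/y(-149) + 30573/c(20) = 30149/(-5/4 + 78/(-149)) + 30573/(3 + 7*20) = 30149/(-5/4 + 78*(-1/149)) + 30573/(3 + 140) = 30149/(-5/4 - 78/149) + 30573/143 = 30149/(-1057/596) + 30573*(1/143) = 30149*(-596/1057) + 30573/143 = -2566972/151 + 30573/143 = -362460473/21593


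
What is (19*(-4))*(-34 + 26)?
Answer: 608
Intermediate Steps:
(19*(-4))*(-34 + 26) = -76*(-8) = 608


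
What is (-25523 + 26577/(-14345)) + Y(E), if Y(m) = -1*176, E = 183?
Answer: -368678732/14345 ≈ -25701.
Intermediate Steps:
Y(m) = -176
(-25523 + 26577/(-14345)) + Y(E) = (-25523 + 26577/(-14345)) - 176 = (-25523 + 26577*(-1/14345)) - 176 = (-25523 - 26577/14345) - 176 = -366154012/14345 - 176 = -368678732/14345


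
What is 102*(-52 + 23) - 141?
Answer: -3099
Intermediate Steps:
102*(-52 + 23) - 141 = 102*(-29) - 141 = -2958 - 141 = -3099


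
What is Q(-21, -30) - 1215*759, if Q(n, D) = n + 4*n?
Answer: -922290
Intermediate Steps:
Q(n, D) = 5*n
Q(-21, -30) - 1215*759 = 5*(-21) - 1215*759 = -105 - 922185 = -922290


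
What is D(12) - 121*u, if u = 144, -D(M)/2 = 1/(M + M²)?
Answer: -1359073/78 ≈ -17424.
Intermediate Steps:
D(M) = -2/(M + M²)
D(12) - 121*u = -2/(12*(1 + 12)) - 121*144 = -2*1/12/13 - 17424 = -2*1/12*1/13 - 17424 = -1/78 - 17424 = -1359073/78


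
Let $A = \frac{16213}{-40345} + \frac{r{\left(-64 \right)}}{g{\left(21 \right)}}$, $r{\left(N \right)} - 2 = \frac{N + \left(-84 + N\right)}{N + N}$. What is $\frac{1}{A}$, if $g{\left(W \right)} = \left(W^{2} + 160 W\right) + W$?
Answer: $- \frac{126521920}{50722933} \approx -2.4944$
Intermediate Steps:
$r{\left(N \right)} = 2 + \frac{-84 + 2 N}{2 N}$ ($r{\left(N \right)} = 2 + \frac{N + \left(-84 + N\right)}{N + N} = 2 + \frac{-84 + 2 N}{2 N}$)
$g{\left(W \right)} = W^{2} + 161 W$
$A = - \frac{50722933}{126521920}$ ($A = \frac{16213}{-40345} + \frac{3 - \frac{42}{-64}}{21 \left(161 + 21\right)} = 16213 \left(- \frac{1}{40345}\right) + \frac{3 - - \frac{21}{32}}{21 \cdot 182} = - \frac{16213}{40345} + \frac{3 + \frac{21}{32}}{3822} = - \frac{16213}{40345} + \frac{117}{32} \cdot \frac{1}{3822} = - \frac{16213}{40345} + \frac{3}{3136} = - \frac{50722933}{126521920} \approx -0.4009$)
$\frac{1}{A} = \frac{1}{- \frac{50722933}{126521920}} = - \frac{126521920}{50722933}$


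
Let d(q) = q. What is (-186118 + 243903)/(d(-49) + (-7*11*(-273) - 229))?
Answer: 57785/20743 ≈ 2.7858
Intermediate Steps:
(-186118 + 243903)/(d(-49) + (-7*11*(-273) - 229)) = (-186118 + 243903)/(-49 + (-7*11*(-273) - 229)) = 57785/(-49 + (-77*(-273) - 229)) = 57785/(-49 + (21021 - 229)) = 57785/(-49 + 20792) = 57785/20743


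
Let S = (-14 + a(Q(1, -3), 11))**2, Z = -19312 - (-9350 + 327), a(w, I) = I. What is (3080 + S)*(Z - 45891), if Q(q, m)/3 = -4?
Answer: -173540020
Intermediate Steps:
Q(q, m) = -12 (Q(q, m) = 3*(-4) = -12)
Z = -10289 (Z = -19312 - 1*(-9023) = -19312 + 9023 = -10289)
S = 9 (S = (-14 + 11)**2 = (-3)**2 = 9)
(3080 + S)*(Z - 45891) = (3080 + 9)*(-10289 - 45891) = 3089*(-56180) = -173540020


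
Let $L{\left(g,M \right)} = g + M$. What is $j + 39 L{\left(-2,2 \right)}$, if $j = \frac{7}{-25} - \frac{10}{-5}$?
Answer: $\frac{43}{25} \approx 1.72$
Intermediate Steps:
$L{\left(g,M \right)} = M + g$
$j = \frac{43}{25}$ ($j = 7 \left(- \frac{1}{25}\right) - -2 = - \frac{7}{25} + 2 = \frac{43}{25} \approx 1.72$)
$j + 39 L{\left(-2,2 \right)} = \frac{43}{25} + 39 \left(2 - 2\right) = \frac{43}{25} + 39 \cdot 0 = \frac{43}{25} + 0 = \frac{43}{25}$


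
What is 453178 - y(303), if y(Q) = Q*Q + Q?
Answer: 361066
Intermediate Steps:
y(Q) = Q + Q² (y(Q) = Q² + Q = Q + Q²)
453178 - y(303) = 453178 - 303*(1 + 303) = 453178 - 303*304 = 453178 - 1*92112 = 453178 - 92112 = 361066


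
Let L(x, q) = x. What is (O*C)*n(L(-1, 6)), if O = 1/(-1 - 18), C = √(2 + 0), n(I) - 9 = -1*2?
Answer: -7*√2/19 ≈ -0.52103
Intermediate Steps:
n(I) = 7 (n(I) = 9 - 1*2 = 9 - 2 = 7)
C = √2 ≈ 1.4142
O = -1/19 (O = 1/(-19) = -1/19 ≈ -0.052632)
(O*C)*n(L(-1, 6)) = -√2/19*7 = -7*√2/19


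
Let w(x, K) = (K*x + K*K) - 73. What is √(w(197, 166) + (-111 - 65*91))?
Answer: √54159 ≈ 232.72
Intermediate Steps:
w(x, K) = -73 + K² + K*x (w(x, K) = (K*x + K²) - 73 = (K² + K*x) - 73 = -73 + K² + K*x)
√(w(197, 166) + (-111 - 65*91)) = √((-73 + 166² + 166*197) + (-111 - 65*91)) = √((-73 + 27556 + 32702) + (-111 - 5915)) = √(60185 - 6026) = √54159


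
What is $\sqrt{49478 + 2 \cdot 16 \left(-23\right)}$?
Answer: $\sqrt{48742} \approx 220.78$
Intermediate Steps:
$\sqrt{49478 + 2 \cdot 16 \left(-23\right)} = \sqrt{49478 + 32 \left(-23\right)} = \sqrt{49478 - 736} = \sqrt{48742}$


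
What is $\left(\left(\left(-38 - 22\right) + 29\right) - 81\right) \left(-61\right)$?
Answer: $6832$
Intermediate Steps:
$\left(\left(\left(-38 - 22\right) + 29\right) - 81\right) \left(-61\right) = \left(\left(-60 + 29\right) - 81\right) \left(-61\right) = \left(-31 - 81\right) \left(-61\right) = \left(-112\right) \left(-61\right) = 6832$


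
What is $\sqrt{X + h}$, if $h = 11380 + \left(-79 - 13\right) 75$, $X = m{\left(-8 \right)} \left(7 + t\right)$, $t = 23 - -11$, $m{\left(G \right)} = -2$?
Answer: $\sqrt{4398} \approx 66.317$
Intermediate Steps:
$t = 34$ ($t = 23 + 11 = 34$)
$X = -82$ ($X = - 2 \left(7 + 34\right) = \left(-2\right) 41 = -82$)
$h = 4480$ ($h = 11380 - 6900 = 4480$)
$\sqrt{X + h} = \sqrt{-82 + 4480} = \sqrt{4398}$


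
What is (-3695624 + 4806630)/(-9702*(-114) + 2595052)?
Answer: 555503/1850540 ≈ 0.30018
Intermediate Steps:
(-3695624 + 4806630)/(-9702*(-114) + 2595052) = 1111006/(1106028 + 2595052) = 1111006/3701080 = 1111006*(1/3701080) = 555503/1850540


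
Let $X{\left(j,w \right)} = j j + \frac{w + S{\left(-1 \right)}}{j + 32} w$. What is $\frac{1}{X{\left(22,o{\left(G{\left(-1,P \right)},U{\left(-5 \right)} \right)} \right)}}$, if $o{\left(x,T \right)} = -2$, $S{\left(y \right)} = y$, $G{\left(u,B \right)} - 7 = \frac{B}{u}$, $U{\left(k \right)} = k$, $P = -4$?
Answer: $\frac{9}{4357} \approx 0.0020656$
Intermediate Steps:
$G{\left(u,B \right)} = 7 + \frac{B}{u}$
$X{\left(j,w \right)} = j^{2} + \frac{w \left(-1 + w\right)}{32 + j}$ ($X{\left(j,w \right)} = j j + \frac{w - 1}{j + 32} w = j^{2} + \frac{-1 + w}{32 + j} w = j^{2} + \frac{w \left(-1 + w\right)}{32 + j}$)
$\frac{1}{X{\left(22,o{\left(G{\left(-1,P \right)},U{\left(-5 \right)} \right)} \right)}} = \frac{1}{\frac{1}{32 + 22} \left(22^{3} + \left(-2\right)^{2} - -2 + 32 \cdot 22^{2}\right)} = \frac{1}{\frac{1}{54} \left(10648 + 4 + 2 + 32 \cdot 484\right)} = \frac{1}{\frac{1}{54} \left(10648 + 4 + 2 + 15488\right)} = \frac{1}{\frac{1}{54} \cdot 26142} = \frac{1}{\frac{4357}{9}} = \frac{9}{4357}$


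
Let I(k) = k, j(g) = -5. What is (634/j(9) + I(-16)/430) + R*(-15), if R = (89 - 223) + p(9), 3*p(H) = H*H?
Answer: 63561/43 ≈ 1478.2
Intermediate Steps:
p(H) = H**2/3 (p(H) = (H*H)/3 = H**2/3)
R = -107 (R = (89 - 223) + (1/3)*9**2 = -134 + (1/3)*81 = -134 + 27 = -107)
(634/j(9) + I(-16)/430) + R*(-15) = (634/(-5) - 16/430) - 107*(-15) = (634*(-1/5) - 16*1/430) + 1605 = (-634/5 - 8/215) + 1605 = -5454/43 + 1605 = 63561/43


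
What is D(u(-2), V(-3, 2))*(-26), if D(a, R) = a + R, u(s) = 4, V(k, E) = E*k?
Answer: 52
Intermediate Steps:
D(a, R) = R + a
D(u(-2), V(-3, 2))*(-26) = (2*(-3) + 4)*(-26) = (-6 + 4)*(-26) = -2*(-26) = 52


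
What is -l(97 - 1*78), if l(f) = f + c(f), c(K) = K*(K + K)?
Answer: -741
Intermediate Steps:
c(K) = 2*K² (c(K) = K*(2*K) = 2*K²)
l(f) = f + 2*f²
-l(97 - 1*78) = -(97 - 1*78)*(1 + 2*(97 - 1*78)) = -(97 - 78)*(1 + 2*(97 - 78)) = -19*(1 + 2*19) = -19*(1 + 38) = -19*39 = -1*741 = -741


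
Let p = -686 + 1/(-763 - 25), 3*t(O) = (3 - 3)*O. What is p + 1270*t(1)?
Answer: -540569/788 ≈ -686.00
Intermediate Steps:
t(O) = 0 (t(O) = ((3 - 3)*O)/3 = (0*O)/3 = (1/3)*0 = 0)
p = -540569/788 (p = -686 + 1/(-788) = -686 - 1/788 = -540569/788 ≈ -686.00)
p + 1270*t(1) = -540569/788 + 1270*0 = -540569/788 + 0 = -540569/788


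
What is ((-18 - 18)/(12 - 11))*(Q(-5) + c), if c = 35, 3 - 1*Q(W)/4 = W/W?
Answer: -1548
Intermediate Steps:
Q(W) = 8 (Q(W) = 12 - 4*W/W = 12 - 4*1 = 12 - 4 = 8)
((-18 - 18)/(12 - 11))*(Q(-5) + c) = ((-18 - 18)/(12 - 11))*(8 + 35) = -36/1*43 = -36*1*43 = -36*43 = -1548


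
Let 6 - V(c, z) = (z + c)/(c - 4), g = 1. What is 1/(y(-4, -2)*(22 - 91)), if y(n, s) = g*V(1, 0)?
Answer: -1/437 ≈ -0.0022883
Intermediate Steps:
V(c, z) = 6 - (c + z)/(-4 + c) (V(c, z) = 6 - (z + c)/(c - 4) = 6 - (c + z)/(-4 + c))
y(n, s) = 19/3 (y(n, s) = 1*((-24 - 1*0 + 5*1)/(-4 + 1)) = 1*((-24 + 0 + 5)/(-3)) = 1*(-⅓*(-19)) = 1*(19/3) = 19/3)
1/(y(-4, -2)*(22 - 91)) = 1/(19*(22 - 91)/3) = 1/((19/3)*(-69)) = 1/(-437) = -1/437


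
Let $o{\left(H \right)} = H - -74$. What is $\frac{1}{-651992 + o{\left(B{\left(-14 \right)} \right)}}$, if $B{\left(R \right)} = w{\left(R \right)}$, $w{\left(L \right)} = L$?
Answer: $- \frac{1}{651932} \approx -1.5339 \cdot 10^{-6}$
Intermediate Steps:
$B{\left(R \right)} = R$
$o{\left(H \right)} = 74 + H$ ($o{\left(H \right)} = H + 74 = 74 + H$)
$\frac{1}{-651992 + o{\left(B{\left(-14 \right)} \right)}} = \frac{1}{-651992 + \left(74 - 14\right)} = \frac{1}{-651992 + 60} = \frac{1}{-651932} = - \frac{1}{651932}$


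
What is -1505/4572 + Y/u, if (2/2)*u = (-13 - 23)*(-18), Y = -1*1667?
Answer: -238799/82296 ≈ -2.9017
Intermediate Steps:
Y = -1667
u = 648 (u = (-13 - 23)*(-18) = -36*(-18) = 648)
-1505/4572 + Y/u = -1505/4572 - 1667/648 = -238799/82296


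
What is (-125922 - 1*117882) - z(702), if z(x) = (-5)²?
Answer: -243829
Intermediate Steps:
z(x) = 25
(-125922 - 1*117882) - z(702) = (-125922 - 1*117882) - 1*25 = (-125922 - 117882) - 25 = -243804 - 25 = -243829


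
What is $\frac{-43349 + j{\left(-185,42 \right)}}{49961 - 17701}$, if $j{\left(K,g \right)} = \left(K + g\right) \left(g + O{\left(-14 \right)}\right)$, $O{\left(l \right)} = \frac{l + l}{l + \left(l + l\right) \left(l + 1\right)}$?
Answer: $- \frac{1233589}{806500} \approx -1.5296$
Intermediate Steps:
$O{\left(l \right)} = \frac{2 l}{l + 2 l \left(1 + l\right)}$
$j{\left(K,g \right)} = \left(- \frac{2}{25} + g\right) \left(K + g\right)$ ($j{\left(K,g \right)} = \left(K + g\right) \left(g + \frac{2}{3 + 2 \left(-14\right)}\right) = \left(K + g\right) \left(g + \frac{2}{3 - 28}\right) = \left(K + g\right) \left(g + \frac{2}{-25}\right) = \left(K + g\right) \left(g + 2 \left(- \frac{1}{25}\right)\right) = \left(K + g\right) \left(g - \frac{2}{25}\right) = \left(K + g\right) \left(- \frac{2}{25} + g\right) = \left(- \frac{2}{25} + g\right) \left(K + g\right)$)
$\frac{-43349 + j{\left(-185,42 \right)}}{49961 - 17701} = \frac{-43349 - \left(\frac{193964}{25} - 1764\right)}{49961 - 17701} = \frac{-43349 + \left(1764 + \frac{74}{5} - \frac{84}{25} - 7770\right)}{32260} = \left(-43349 - \frac{149864}{25}\right) \frac{1}{32260} = \left(- \frac{1233589}{25}\right) \frac{1}{32260} = - \frac{1233589}{806500}$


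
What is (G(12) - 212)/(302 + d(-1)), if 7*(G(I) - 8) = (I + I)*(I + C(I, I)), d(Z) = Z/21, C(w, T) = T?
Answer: -2556/6341 ≈ -0.40309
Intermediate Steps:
d(Z) = Z/21 (d(Z) = Z*(1/21) = Z/21)
G(I) = 8 + 4*I²/7 (G(I) = 8 + ((I + I)*(I + I))/7 = 8 + ((2*I)*(2*I))/7 = 8 + (4*I²)/7 = 8 + 4*I²/7)
(G(12) - 212)/(302 + d(-1)) = ((8 + (4/7)*12²) - 212)/(302 + (1/21)*(-1)) = ((8 + (4/7)*144) - 212)/(302 - 1/21) = ((8 + 576/7) - 212)/(6341/21) = (632/7 - 212)*(21/6341) = -852/7*21/6341 = -2556/6341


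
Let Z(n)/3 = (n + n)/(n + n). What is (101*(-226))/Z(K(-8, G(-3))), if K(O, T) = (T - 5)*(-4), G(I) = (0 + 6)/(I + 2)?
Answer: -22826/3 ≈ -7608.7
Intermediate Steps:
G(I) = 6/(2 + I)
K(O, T) = 20 - 4*T (K(O, T) = (-5 + T)*(-4) = 20 - 4*T)
Z(n) = 3 (Z(n) = 3*((n + n)/(n + n)) = 3*((2*n)/((2*n))) = 3*((2*n)*(1/(2*n))) = 3*1 = 3)
(101*(-226))/Z(K(-8, G(-3))) = (101*(-226))/3 = -22826*⅓ = -22826/3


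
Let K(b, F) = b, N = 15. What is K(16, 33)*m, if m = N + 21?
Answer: 576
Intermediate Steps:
m = 36 (m = 15 + 21 = 36)
K(16, 33)*m = 16*36 = 576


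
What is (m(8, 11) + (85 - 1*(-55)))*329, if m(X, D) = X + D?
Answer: 52311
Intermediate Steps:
m(X, D) = D + X
(m(8, 11) + (85 - 1*(-55)))*329 = ((11 + 8) + (85 - 1*(-55)))*329 = (19 + (85 + 55))*329 = (19 + 140)*329 = 159*329 = 52311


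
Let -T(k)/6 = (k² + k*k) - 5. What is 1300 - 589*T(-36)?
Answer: 9143758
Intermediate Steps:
T(k) = 30 - 12*k² (T(k) = -6*((k² + k*k) - 5) = -6*((k² + k²) - 5) = -6*(2*k² - 5) = -6*(-5 + 2*k²) = 30 - 12*k²)
1300 - 589*T(-36) = 1300 - 589*(30 - 12*(-36)²) = 1300 - 589*(30 - 12*1296) = 1300 - 589*(30 - 15552) = 1300 - 589*(-15522) = 1300 + 9142458 = 9143758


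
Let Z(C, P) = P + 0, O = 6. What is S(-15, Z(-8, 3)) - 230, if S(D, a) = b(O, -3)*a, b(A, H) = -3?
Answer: -239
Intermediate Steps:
Z(C, P) = P
S(D, a) = -3*a
S(-15, Z(-8, 3)) - 230 = -3*3 - 230 = -9 - 230 = -239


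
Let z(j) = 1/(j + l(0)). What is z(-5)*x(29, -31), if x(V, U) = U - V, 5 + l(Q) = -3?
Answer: 60/13 ≈ 4.6154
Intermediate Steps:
l(Q) = -8 (l(Q) = -5 - 3 = -8)
z(j) = 1/(-8 + j) (z(j) = 1/(j - 8) = 1/(-8 + j))
z(-5)*x(29, -31) = (-31 - 1*29)/(-8 - 5) = (-31 - 29)/(-13) = -1/13*(-60) = 60/13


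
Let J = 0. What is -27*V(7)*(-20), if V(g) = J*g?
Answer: 0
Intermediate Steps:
V(g) = 0 (V(g) = 0*g = 0)
-27*V(7)*(-20) = -27*0*(-20) = 0*(-20) = 0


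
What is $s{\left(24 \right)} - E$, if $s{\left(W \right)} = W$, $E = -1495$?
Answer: $1519$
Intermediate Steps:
$s{\left(24 \right)} - E = 24 - -1495 = 24 + 1495 = 1519$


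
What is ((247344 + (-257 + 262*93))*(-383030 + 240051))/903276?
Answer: -38812078487/903276 ≈ -42968.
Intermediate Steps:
((247344 + (-257 + 262*93))*(-383030 + 240051))/903276 = ((247344 + (-257 + 24366))*(-142979))*(1/903276) = ((247344 + 24109)*(-142979))*(1/903276) = (271453*(-142979))*(1/903276) = -38812078487*1/903276 = -38812078487/903276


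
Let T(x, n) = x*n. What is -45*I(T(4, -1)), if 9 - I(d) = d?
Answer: -585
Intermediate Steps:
T(x, n) = n*x
I(d) = 9 - d
-45*I(T(4, -1)) = -45*(9 - (-1)*4) = -45*(9 - 1*(-4)) = -45*(9 + 4) = -45*13 = -585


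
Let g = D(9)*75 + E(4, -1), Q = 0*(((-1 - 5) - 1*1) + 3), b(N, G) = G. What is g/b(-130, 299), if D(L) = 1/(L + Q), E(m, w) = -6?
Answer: 7/897 ≈ 0.0078038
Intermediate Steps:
Q = 0 (Q = 0*((-6 - 1) + 3) = 0*(-7 + 3) = 0*(-4) = 0)
D(L) = 1/L (D(L) = 1/(L + 0) = 1/L)
g = 7/3 (g = 75/9 - 6 = (1/9)*75 - 6 = 25/3 - 6 = 7/3 ≈ 2.3333)
g/b(-130, 299) = (7/3)/299 = (7/3)*(1/299) = 7/897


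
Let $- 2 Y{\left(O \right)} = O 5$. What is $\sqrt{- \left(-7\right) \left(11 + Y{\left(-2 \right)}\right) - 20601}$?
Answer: $i \sqrt{20489} \approx 143.14 i$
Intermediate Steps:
$Y{\left(O \right)} = - \frac{5 O}{2}$ ($Y{\left(O \right)} = - \frac{O 5}{2} = - \frac{5 O}{2}$)
$\sqrt{- \left(-7\right) \left(11 + Y{\left(-2 \right)}\right) - 20601} = \sqrt{- \left(-7\right) \left(11 - -5\right) - 20601} = \sqrt{- \left(-7\right) \left(11 + 5\right) - 20601} = \sqrt{- \left(-7\right) 16 - 20601} = \sqrt{\left(-1\right) \left(-112\right) - 20601} = \sqrt{112 - 20601} = \sqrt{-20489} = i \sqrt{20489}$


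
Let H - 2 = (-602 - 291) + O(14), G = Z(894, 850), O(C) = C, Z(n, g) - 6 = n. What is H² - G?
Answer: 768229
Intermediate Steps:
Z(n, g) = 6 + n
G = 900 (G = 6 + 894 = 900)
H = -877 (H = 2 + ((-602 - 291) + 14) = 2 + (-893 + 14) = 2 - 879 = -877)
H² - G = (-877)² - 1*900 = 769129 - 900 = 768229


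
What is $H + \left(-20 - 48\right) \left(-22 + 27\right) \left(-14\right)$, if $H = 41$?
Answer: $4801$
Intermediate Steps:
$H + \left(-20 - 48\right) \left(-22 + 27\right) \left(-14\right) = 41 + \left(-20 - 48\right) \left(-22 + 27\right) \left(-14\right) = 41 + \left(-68\right) 5 \left(-14\right) = 41 - -4760 = 41 + 4760 = 4801$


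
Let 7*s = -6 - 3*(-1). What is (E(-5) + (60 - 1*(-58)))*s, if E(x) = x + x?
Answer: -324/7 ≈ -46.286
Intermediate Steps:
E(x) = 2*x
s = -3/7 (s = (-6 - 3*(-1))/7 = (-6 + 3)/7 = (1/7)*(-3) = -3/7 ≈ -0.42857)
(E(-5) + (60 - 1*(-58)))*s = (2*(-5) + (60 - 1*(-58)))*(-3/7) = (-10 + (60 + 58))*(-3/7) = (-10 + 118)*(-3/7) = 108*(-3/7) = -324/7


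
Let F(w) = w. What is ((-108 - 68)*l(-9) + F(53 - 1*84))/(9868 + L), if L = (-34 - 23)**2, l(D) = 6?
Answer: -1087/13117 ≈ -0.082870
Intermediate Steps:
L = 3249 (L = (-57)**2 = 3249)
((-108 - 68)*l(-9) + F(53 - 1*84))/(9868 + L) = ((-108 - 68)*6 + (53 - 1*84))/(9868 + 3249) = (-176*6 + (53 - 84))/13117 = (-1056 - 31)*(1/13117) = -1087*1/13117 = -1087/13117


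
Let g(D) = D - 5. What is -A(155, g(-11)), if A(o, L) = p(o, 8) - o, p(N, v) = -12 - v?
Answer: 175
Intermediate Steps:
g(D) = -5 + D
A(o, L) = -20 - o (A(o, L) = (-12 - 1*8) - o = (-12 - 8) - o = -20 - o)
-A(155, g(-11)) = -(-20 - 1*155) = -(-20 - 155) = -1*(-175) = 175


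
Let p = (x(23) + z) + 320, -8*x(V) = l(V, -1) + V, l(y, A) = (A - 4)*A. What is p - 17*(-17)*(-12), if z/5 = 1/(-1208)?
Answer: -3807017/1208 ≈ -3151.5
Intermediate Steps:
l(y, A) = A*(-4 + A) (l(y, A) = (-4 + A)*A = A*(-4 + A))
x(V) = -5/8 - V/8 (x(V) = -(-(-4 - 1) + V)/8 = -(-1*(-5) + V)/8 = -(5 + V)/8 = -5/8 - V/8)
z = -5/1208 (z = 5/(-1208) = 5*(-1/1208) = -5/1208 ≈ -0.0041391)
p = 382327/1208 (p = ((-5/8 - 1/8*23) - 5/1208) + 320 = ((-5/8 - 23/8) - 5/1208) + 320 = (-7/2 - 5/1208) + 320 = -4233/1208 + 320 = 382327/1208 ≈ 316.50)
p - 17*(-17)*(-12) = 382327/1208 - 17*(-17)*(-12) = 382327/1208 + 289*(-12) = 382327/1208 - 3468 = -3807017/1208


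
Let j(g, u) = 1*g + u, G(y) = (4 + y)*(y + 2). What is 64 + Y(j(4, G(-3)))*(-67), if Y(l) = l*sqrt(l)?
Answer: 64 - 201*sqrt(3) ≈ -284.14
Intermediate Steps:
G(y) = (2 + y)*(4 + y) (G(y) = (4 + y)*(2 + y) = (2 + y)*(4 + y))
j(g, u) = g + u
Y(l) = l**(3/2)
64 + Y(j(4, G(-3)))*(-67) = 64 + (4 + (8 + (-3)**2 + 6*(-3)))**(3/2)*(-67) = 64 + (4 + (8 + 9 - 18))**(3/2)*(-67) = 64 + (4 - 1)**(3/2)*(-67) = 64 + 3**(3/2)*(-67) = 64 + (3*sqrt(3))*(-67) = 64 - 201*sqrt(3)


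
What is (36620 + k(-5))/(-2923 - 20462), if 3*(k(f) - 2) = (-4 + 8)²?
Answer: -109882/70155 ≈ -1.5663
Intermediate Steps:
k(f) = 22/3 (k(f) = 2 + (-4 + 8)²/3 = 2 + (⅓)*4² = 2 + (⅓)*16 = 2 + 16/3 = 22/3)
(36620 + k(-5))/(-2923 - 20462) = (36620 + 22/3)/(-2923 - 20462) = (109882/3)/(-23385) = (109882/3)*(-1/23385) = -109882/70155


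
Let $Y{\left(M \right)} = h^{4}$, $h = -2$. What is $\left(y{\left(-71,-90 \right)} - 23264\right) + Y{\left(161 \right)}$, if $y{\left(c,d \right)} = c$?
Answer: $-23319$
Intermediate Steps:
$Y{\left(M \right)} = 16$ ($Y{\left(M \right)} = \left(-2\right)^{4} = 16$)
$\left(y{\left(-71,-90 \right)} - 23264\right) + Y{\left(161 \right)} = \left(-71 - 23264\right) + 16 = -23335 + 16 = -23319$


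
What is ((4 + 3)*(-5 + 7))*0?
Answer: 0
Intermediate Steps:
((4 + 3)*(-5 + 7))*0 = (7*2)*0 = 14*0 = 0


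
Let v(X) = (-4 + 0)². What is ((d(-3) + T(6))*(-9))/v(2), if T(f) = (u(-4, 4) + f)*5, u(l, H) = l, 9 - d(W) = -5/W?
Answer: -39/4 ≈ -9.7500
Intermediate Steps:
d(W) = 9 + 5/W (d(W) = 9 - (-5)/W = 9 + 5/W)
T(f) = -20 + 5*f (T(f) = (-4 + f)*5 = -20 + 5*f)
v(X) = 16 (v(X) = (-4)² = 16)
((d(-3) + T(6))*(-9))/v(2) = (((9 + 5/(-3)) + (-20 + 5*6))*(-9))/16 = (((9 + 5*(-⅓)) + (-20 + 30))*(-9))*(1/16) = (((9 - 5/3) + 10)*(-9))*(1/16) = ((22/3 + 10)*(-9))*(1/16) = ((52/3)*(-9))*(1/16) = -156*1/16 = -39/4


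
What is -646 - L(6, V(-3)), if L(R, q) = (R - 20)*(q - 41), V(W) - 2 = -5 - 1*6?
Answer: -1346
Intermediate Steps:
V(W) = -9 (V(W) = 2 + (-5 - 1*6) = 2 + (-5 - 6) = 2 - 11 = -9)
L(R, q) = (-41 + q)*(-20 + R) (L(R, q) = (-20 + R)*(-41 + q) = (-41 + q)*(-20 + R))
-646 - L(6, V(-3)) = -646 - (820 - 41*6 - 20*(-9) + 6*(-9)) = -646 - (820 - 246 + 180 - 54) = -646 - 1*700 = -646 - 700 = -1346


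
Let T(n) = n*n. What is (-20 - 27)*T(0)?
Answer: 0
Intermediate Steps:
T(n) = n**2
(-20 - 27)*T(0) = (-20 - 27)*0**2 = -47*0 = 0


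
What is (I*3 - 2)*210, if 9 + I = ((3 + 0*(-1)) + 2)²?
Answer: 9660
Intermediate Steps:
I = 16 (I = -9 + ((3 + 0*(-1)) + 2)² = -9 + ((3 + 0) + 2)² = -9 + (3 + 2)² = -9 + 5² = -9 + 25 = 16)
(I*3 - 2)*210 = (16*3 - 2)*210 = (48 - 2)*210 = 46*210 = 9660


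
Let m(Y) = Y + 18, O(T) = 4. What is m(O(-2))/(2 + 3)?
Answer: 22/5 ≈ 4.4000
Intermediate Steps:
m(Y) = 18 + Y
m(O(-2))/(2 + 3) = (18 + 4)/(2 + 3) = 22/5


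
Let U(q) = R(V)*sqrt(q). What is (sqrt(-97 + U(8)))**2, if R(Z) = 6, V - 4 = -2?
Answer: -97 + 12*sqrt(2) ≈ -80.029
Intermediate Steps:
V = 2 (V = 4 - 2 = 2)
U(q) = 6*sqrt(q)
(sqrt(-97 + U(8)))**2 = (sqrt(-97 + 6*sqrt(8)))**2 = (sqrt(-97 + 6*(2*sqrt(2))))**2 = (sqrt(-97 + 12*sqrt(2)))**2 = -97 + 12*sqrt(2)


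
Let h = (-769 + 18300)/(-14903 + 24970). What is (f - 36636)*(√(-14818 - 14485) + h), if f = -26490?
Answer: -1106661906/10067 - 63126*I*√29303 ≈ -1.0993e+5 - 1.0806e+7*I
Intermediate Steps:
h = 17531/10067 ≈ 1.7414
(f - 36636)*(√(-14818 - 14485) + h) = (-26490 - 36636)*(√(-14818 - 14485) + 17531/10067) = -63126*(√(-29303) + 17531/10067) = -63126*(I*√29303 + 17531/10067) = -63126*(17531/10067 + I*√29303) = -1106661906/10067 - 63126*I*√29303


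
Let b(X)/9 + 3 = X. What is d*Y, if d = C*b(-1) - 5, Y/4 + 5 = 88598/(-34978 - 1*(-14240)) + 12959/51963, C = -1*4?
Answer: -2703026693356/538804347 ≈ -5016.7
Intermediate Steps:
b(X) = -27 + 9*X
C = -4
Y = -19446235204/538804347 (Y = -20 + 4*(88598/(-34978 - 1*(-14240)) + 12959/51963) = -20 + 4*(88598/(-34978 + 14240) + 12959*(1/51963)) = -20 + 4*(88598/(-20738) + 12959/51963) = -20 + 4*(88598*(-1/20738) + 12959/51963) = -20 + 4*(-44299/10369 + 12959/51963) = -20 + 4*(-2167537066/538804347) = -20 - 8670148264/538804347 = -19446235204/538804347 ≈ -36.091)
d = 139 (d = -4*(-27 + 9*(-1)) - 5 = -4*(-27 - 9) - 5 = -4*(-36) - 5 = 144 - 5 = 139)
d*Y = 139*(-19446235204/538804347) = -2703026693356/538804347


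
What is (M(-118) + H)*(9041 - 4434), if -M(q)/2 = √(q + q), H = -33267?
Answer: -153261069 - 18428*I*√59 ≈ -1.5326e+8 - 1.4155e+5*I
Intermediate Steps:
M(q) = -2*√2*√q (M(q) = -2*√(q + q) = -2*√2*√q)
(M(-118) + H)*(9041 - 4434) = (-2*√2*√(-118) - 33267)*(9041 - 4434) = (-2*√2*I*√118 - 33267)*4607 = (-4*I*√59 - 33267)*4607 = (-33267 - 4*I*√59)*4607 = -153261069 - 18428*I*√59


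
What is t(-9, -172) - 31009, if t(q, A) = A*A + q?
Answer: -1434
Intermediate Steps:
t(q, A) = q + A**2 (t(q, A) = A**2 + q = q + A**2)
t(-9, -172) - 31009 = (-9 + (-172)**2) - 31009 = (-9 + 29584) - 31009 = 29575 - 31009 = -1434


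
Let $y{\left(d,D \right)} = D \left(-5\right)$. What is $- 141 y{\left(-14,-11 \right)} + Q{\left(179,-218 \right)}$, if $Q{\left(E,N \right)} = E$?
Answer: $-7576$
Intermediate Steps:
$y{\left(d,D \right)} = - 5 D$
$- 141 y{\left(-14,-11 \right)} + Q{\left(179,-218 \right)} = - 141 \left(\left(-5\right) \left(-11\right)\right) + 179 = \left(-141\right) 55 + 179 = -7755 + 179 = -7576$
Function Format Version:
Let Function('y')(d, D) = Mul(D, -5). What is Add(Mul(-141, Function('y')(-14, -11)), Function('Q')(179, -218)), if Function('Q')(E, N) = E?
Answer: -7576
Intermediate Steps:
Function('y')(d, D) = Mul(-5, D)
Add(Mul(-141, Function('y')(-14, -11)), Function('Q')(179, -218)) = Add(Mul(-141, Mul(-5, -11)), 179) = Add(Mul(-141, 55), 179) = Add(-7755, 179) = -7576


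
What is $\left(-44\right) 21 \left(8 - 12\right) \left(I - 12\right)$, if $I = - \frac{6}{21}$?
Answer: $-45408$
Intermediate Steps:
$I = - \frac{2}{7}$ ($I = \left(-6\right) \frac{1}{21} = - \frac{2}{7} \approx -0.28571$)
$\left(-44\right) 21 \left(8 - 12\right) \left(I - 12\right) = \left(-44\right) 21 \left(8 - 12\right) \left(- \frac{2}{7} - 12\right) = - 924 \left(\left(-4\right) \left(- \frac{86}{7}\right)\right) = \left(-924\right) \frac{344}{7} = -45408$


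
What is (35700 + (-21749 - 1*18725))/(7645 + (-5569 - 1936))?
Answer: -341/10 ≈ -34.100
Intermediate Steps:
(35700 + (-21749 - 1*18725))/(7645 + (-5569 - 1936)) = (35700 + (-21749 - 18725))/(7645 - 7505) = (35700 - 40474)/140 = -4774*1/140 = -341/10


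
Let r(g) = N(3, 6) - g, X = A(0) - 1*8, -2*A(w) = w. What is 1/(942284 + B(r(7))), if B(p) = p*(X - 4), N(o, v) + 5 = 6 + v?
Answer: 1/942284 ≈ 1.0613e-6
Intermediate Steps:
A(w) = -w/2
X = -8 (X = -½*0 - 1*8 = 0 - 8 = -8)
N(o, v) = 1 + v (N(o, v) = -5 + (6 + v) = 1 + v)
r(g) = 7 - g (r(g) = (1 + 6) - g = 7 - g)
B(p) = -12*p (B(p) = p*(-8 - 4) = p*(-12) = -12*p)
1/(942284 + B(r(7))) = 1/(942284 - 12*(7 - 1*7)) = 1/(942284 - 12*(7 - 7)) = 1/(942284 - 12*0) = 1/(942284 + 0) = 1/942284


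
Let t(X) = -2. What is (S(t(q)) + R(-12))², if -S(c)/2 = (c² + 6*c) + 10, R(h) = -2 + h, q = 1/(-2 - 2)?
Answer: 324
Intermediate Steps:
q = -¼ (q = 1/(-4) = -¼ ≈ -0.25000)
S(c) = -20 - 12*c - 2*c² (S(c) = -2*((c² + 6*c) + 10) = -2*(10 + c² + 6*c) = -20 - 12*c - 2*c²)
(S(t(q)) + R(-12))² = ((-20 - 12*(-2) - 2*(-2)²) + (-2 - 12))² = ((-20 + 24 - 2*4) - 14)² = ((-20 + 24 - 8) - 14)² = (-4 - 14)² = (-18)² = 324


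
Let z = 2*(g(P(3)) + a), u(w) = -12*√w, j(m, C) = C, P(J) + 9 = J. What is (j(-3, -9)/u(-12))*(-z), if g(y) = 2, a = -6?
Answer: -I*√3 ≈ -1.732*I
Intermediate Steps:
P(J) = -9 + J
z = -8 (z = 2*(2 - 6) = 2*(-4) = -8)
(j(-3, -9)/u(-12))*(-z) = (-9*I*√3/72)*(-1*(-8)) = -9*I*√3/72*8 = -I*√3/8*8 = -I*√3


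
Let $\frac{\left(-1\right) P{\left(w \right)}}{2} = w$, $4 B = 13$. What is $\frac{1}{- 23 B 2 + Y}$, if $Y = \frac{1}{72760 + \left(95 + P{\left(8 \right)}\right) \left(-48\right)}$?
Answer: $- \frac{68968}{10310715} \approx -0.006689$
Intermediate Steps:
$B = \frac{13}{4}$ ($B = \frac{1}{4} \cdot 13 = \frac{13}{4} \approx 3.25$)
$P{\left(w \right)} = - 2 w$
$Y = \frac{1}{68968}$ ($Y = \frac{1}{72760 + \left(95 - 16\right) \left(-48\right)} = \frac{1}{72760 + 79 \left(-48\right)} = \frac{1}{72760 - 3792} = \frac{1}{68968} \approx 1.4499 \cdot 10^{-5}$)
$\frac{1}{- 23 B 2 + Y} = \frac{1}{\left(-23\right) \frac{13}{4} \cdot 2 + \frac{1}{68968}} = \frac{1}{\left(- \frac{299}{4}\right) 2 + \frac{1}{68968}} = \frac{1}{- \frac{299}{2} + \frac{1}{68968}} = \frac{1}{- \frac{10310715}{68968}} = - \frac{68968}{10310715}$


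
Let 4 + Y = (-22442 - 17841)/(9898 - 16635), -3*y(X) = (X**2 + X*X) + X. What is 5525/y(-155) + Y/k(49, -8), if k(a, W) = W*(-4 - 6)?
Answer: -110594429/344179856 ≈ -0.32133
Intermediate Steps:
y(X) = -2*X**2/3 - X/3 (y(X) = -((X**2 + X*X) + X)/3 = -((X**2 + X**2) + X)/3 = -(2*X**2 + X)/3 = -(X + 2*X**2)/3 = -2*X**2/3 - X/3)
k(a, W) = -10*W (k(a, W) = W*(-10) = -10*W)
Y = 13335/6737 (Y = -4 + (-22442 - 17841)/(9898 - 16635) = -4 - 40283/(-6737) = -4 - 40283*(-1/6737) = -4 + 40283/6737 = 13335/6737 ≈ 1.9794)
5525/y(-155) + Y/k(49, -8) = 5525/((-1/3*(-155)*(1 + 2*(-155)))) + 13335/(6737*((-10*(-8)))) = 5525/((-1/3*(-155)*(1 - 310))) + (13335/6737)/80 = 5525/((-1/3*(-155)*(-309))) + (13335/6737)*(1/80) = 5525/(-15965) + 2667/107792 = 5525*(-1/15965) + 2667/107792 = -1105/3193 + 2667/107792 = -110594429/344179856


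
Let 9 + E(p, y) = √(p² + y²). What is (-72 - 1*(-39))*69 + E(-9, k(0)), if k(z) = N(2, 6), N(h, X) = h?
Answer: -2286 + √85 ≈ -2276.8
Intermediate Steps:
k(z) = 2
E(p, y) = -9 + √(p² + y²)
(-72 - 1*(-39))*69 + E(-9, k(0)) = (-72 - 1*(-39))*69 + (-9 + √((-9)² + 2²)) = (-72 + 39)*69 + (-9 + √(81 + 4)) = -33*69 + (-9 + √85) = -2277 + (-9 + √85) = -2286 + √85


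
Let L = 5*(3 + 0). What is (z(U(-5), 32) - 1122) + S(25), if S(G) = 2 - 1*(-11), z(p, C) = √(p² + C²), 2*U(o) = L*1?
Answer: -1109 + √4321/2 ≈ -1076.1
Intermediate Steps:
L = 15 (L = 5*3 = 15)
U(o) = 15/2 (U(o) = (15*1)/2 = (½)*15 = 15/2)
z(p, C) = √(C² + p²)
S(G) = 13 (S(G) = 2 + 11 = 13)
(z(U(-5), 32) - 1122) + S(25) = (√(32² + (15/2)²) - 1122) + 13 = (√(1024 + 225/4) - 1122) + 13 = (√(4321/4) - 1122) + 13 = (√4321/2 - 1122) + 13 = (-1122 + √4321/2) + 13 = -1109 + √4321/2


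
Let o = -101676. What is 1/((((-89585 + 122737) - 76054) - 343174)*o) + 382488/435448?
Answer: 1876804710724367/2136670582219056 ≈ 0.87838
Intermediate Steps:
1/((((-89585 + 122737) - 76054) - 343174)*o) + 382488/435448 = 1/((((-89585 + 122737) - 76054) - 343174)*(-101676)) + 382488/435448 = -1/101676/((33152 - 76054) - 343174) + 382488*(1/435448) = -1/101676/(-42902 - 343174) + 47811/54431 = -1/101676/(-386076) + 47811/54431 = -1/386076*(-1/101676) + 47811/54431 = 1/39254663376 + 47811/54431 = 1876804710724367/2136670582219056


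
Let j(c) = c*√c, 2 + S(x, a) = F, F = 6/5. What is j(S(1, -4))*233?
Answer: -1864*I*√5/25 ≈ -166.72*I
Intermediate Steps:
F = 6/5 (F = 6*(⅕) = 6/5 ≈ 1.2000)
S(x, a) = -⅘ (S(x, a) = -2 + 6/5 = -⅘)
j(c) = c^(3/2)
j(S(1, -4))*233 = (-⅘)^(3/2)*233 = -8*I*√5/25*233 = -1864*I*√5/25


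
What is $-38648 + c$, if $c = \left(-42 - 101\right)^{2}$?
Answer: $-18199$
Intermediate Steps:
$c = 20449$ ($c = \left(-143\right)^{2} = 20449$)
$-38648 + c = -38648 + 20449 = -18199$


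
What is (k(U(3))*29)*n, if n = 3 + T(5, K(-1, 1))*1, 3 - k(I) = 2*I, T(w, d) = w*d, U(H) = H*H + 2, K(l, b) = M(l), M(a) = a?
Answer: 1102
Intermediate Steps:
K(l, b) = l
U(H) = 2 + H**2 (U(H) = H**2 + 2 = 2 + H**2)
T(w, d) = d*w
k(I) = 3 - 2*I
n = -2 (n = 3 - 1*5*1 = 3 - 5*1 = 3 - 5 = -2)
(k(U(3))*29)*n = ((3 - 2*(2 + 3**2))*29)*(-2) = ((3 - 2*(2 + 9))*29)*(-2) = ((3 - 2*11)*29)*(-2) = ((3 - 22)*29)*(-2) = -19*29*(-2) = -551*(-2) = 1102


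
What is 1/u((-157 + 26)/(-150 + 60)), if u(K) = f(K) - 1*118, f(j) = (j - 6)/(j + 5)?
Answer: -581/68967 ≈ -0.0084243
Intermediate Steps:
f(j) = (-6 + j)/(5 + j)
u(K) = -118 + (-6 + K)/(5 + K) (u(K) = (-6 + K)/(5 + K) - 1*118 = (-6 + K)/(5 + K) - 118 = -118 + (-6 + K)/(5 + K))
1/u((-157 + 26)/(-150 + 60)) = 1/((-596 - 117*(-157 + 26)/(-150 + 60))/(5 + (-157 + 26)/(-150 + 60))) = 1/((-596 - (-15327)/(-90))/(5 - 131/(-90))) = 1/((-596 - (-15327)*(-1)/90)/(5 - 131*(-1/90))) = 1/((-596 - 117*131/90)/(5 + 131/90)) = 1/((-596 - 1703/10)/(581/90)) = 1/((90/581)*(-7663/10)) = 1/(-68967/581) = -581/68967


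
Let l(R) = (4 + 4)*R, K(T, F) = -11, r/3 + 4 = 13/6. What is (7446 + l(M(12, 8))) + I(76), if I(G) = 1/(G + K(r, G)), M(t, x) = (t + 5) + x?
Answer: 496991/65 ≈ 7646.0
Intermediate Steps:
r = -11/2 (r = -12 + 3*(13/6) = -12 + 13/2 = -11/2 ≈ -5.5000)
M(t, x) = 5 + t + x (M(t, x) = (5 + t) + x = 5 + t + x)
I(G) = 1/(-11 + G) (I(G) = 1/(G - 11) = 1/(-11 + G))
l(R) = 8*R
(7446 + l(M(12, 8))) + I(76) = (7446 + 8*(5 + 12 + 8)) + 1/(-11 + 76) = (7446 + 8*25) + 1/65 = (7446 + 200) + 1/65 = 7646 + 1/65 = 496991/65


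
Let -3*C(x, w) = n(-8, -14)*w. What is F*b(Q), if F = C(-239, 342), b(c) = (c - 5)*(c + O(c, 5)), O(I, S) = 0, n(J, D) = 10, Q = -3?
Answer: -27360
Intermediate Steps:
b(c) = c*(-5 + c) (b(c) = (c - 5)*(c + 0) = (-5 + c)*c = c*(-5 + c))
C(x, w) = -10*w/3
F = -1140 (F = -10/3*342 = -1140)
F*b(Q) = -(-3420)*(-5 - 3) = -(-3420)*(-8) = -1140*24 = -27360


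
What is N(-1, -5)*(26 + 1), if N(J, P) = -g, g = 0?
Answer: 0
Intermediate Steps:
N(J, P) = 0 (N(J, P) = -1*0 = 0)
N(-1, -5)*(26 + 1) = 0*(26 + 1) = 0*27 = 0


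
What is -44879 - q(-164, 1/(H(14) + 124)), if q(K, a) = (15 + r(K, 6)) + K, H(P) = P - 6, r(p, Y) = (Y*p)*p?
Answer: -206106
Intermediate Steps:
r(p, Y) = Y*p²
H(P) = -6 + P
q(K, a) = 15 + K + 6*K² (q(K, a) = (15 + 6*K²) + K = 15 + K + 6*K²)
-44879 - q(-164, 1/(H(14) + 124)) = -44879 - (15 - 164 + 6*(-164)²) = -44879 - (15 - 164 + 6*26896) = -44879 - (15 - 164 + 161376) = -44879 - 1*161227 = -44879 - 161227 = -206106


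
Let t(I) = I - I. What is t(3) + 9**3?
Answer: 729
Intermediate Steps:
t(I) = 0
t(3) + 9**3 = 0 + 9**3 = 0 + 729 = 729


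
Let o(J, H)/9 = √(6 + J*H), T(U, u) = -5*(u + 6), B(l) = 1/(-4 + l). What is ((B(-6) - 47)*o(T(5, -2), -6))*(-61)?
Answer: 775737*√14/10 ≈ 2.9025e+5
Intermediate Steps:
T(U, u) = -30 - 5*u (T(U, u) = -5*(6 + u) = -30 - 5*u)
o(J, H) = 9*√(6 + H*J) (o(J, H) = 9*√(6 + J*H) = 9*√(6 + H*J))
((B(-6) - 47)*o(T(5, -2), -6))*(-61) = ((1/(-4 - 6) - 47)*(9*√(6 - 6*(-30 - 5*(-2)))))*(-61) = ((1/(-10) - 47)*(9*√(6 - 6*(-30 + 10))))*(-61) = ((-⅒ - 47)*(9*√(6 - 6*(-20))))*(-61) = -4239*√(6 + 120)/10*(-61) = -4239*√126/10*(-61) = -4239*3*√14/10*(-61) = -12717*√14/10*(-61) = 775737*√14/10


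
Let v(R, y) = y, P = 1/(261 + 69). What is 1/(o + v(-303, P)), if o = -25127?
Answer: -330/8291909 ≈ -3.9798e-5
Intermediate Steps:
P = 1/330 ≈ 0.0030303
1/(o + v(-303, P)) = 1/(-25127 + 1/330) = 1/(-8291909/330) = -330/8291909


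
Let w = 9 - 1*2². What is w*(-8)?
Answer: -40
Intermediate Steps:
w = 5 (w = 9 - 1*4 = 9 - 4 = 5)
w*(-8) = 5*(-8) = -40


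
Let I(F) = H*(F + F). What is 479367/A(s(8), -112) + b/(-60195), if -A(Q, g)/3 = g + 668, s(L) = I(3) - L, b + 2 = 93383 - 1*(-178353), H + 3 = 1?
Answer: -3256527653/11156140 ≈ -291.90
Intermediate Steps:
H = -2 (H = -3 + 1 = -2)
b = 271734 (b = -2 + (93383 - 1*(-178353)) = -2 + (93383 + 178353) = -2 + 271736 = 271734)
I(F) = -4*F (I(F) = -2*(F + F) = -4*F)
s(L) = -12 - L (s(L) = -4*3 - L = -12 - L)
A(Q, g) = -2004 - 3*g (A(Q, g) = -3*(g + 668) = -3*(668 + g) = -2004 - 3*g)
479367/A(s(8), -112) + b/(-60195) = 479367/(-2004 - 3*(-112)) + 271734/(-60195) = 479367/(-2004 + 336) + 271734*(-1/60195) = 479367/(-1668) - 90578/20065 = 479367*(-1/1668) - 90578/20065 = -159789/556 - 90578/20065 = -3256527653/11156140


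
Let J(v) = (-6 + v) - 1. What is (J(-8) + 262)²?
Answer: 61009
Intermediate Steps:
J(v) = -7 + v
(J(-8) + 262)² = ((-7 - 8) + 262)² = (-15 + 262)² = 247² = 61009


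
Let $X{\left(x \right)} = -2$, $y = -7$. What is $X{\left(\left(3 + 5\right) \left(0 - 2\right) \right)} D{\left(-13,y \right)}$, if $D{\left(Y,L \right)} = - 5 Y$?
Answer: $-130$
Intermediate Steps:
$X{\left(\left(3 + 5\right) \left(0 - 2\right) \right)} D{\left(-13,y \right)} = - 2 \left(\left(-5\right) \left(-13\right)\right) = \left(-2\right) 65 = -130$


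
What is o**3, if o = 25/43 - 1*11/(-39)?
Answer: 3036027392/4716275733 ≈ 0.64373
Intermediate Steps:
o = 1448/1677 (o = 25*(1/43) - 11*(-1/39) = 25/43 + 11/39 = 1448/1677 ≈ 0.86345)
o**3 = (1448/1677)**3 = 3036027392/4716275733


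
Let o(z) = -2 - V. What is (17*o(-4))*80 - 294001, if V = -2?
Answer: -294001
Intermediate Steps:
o(z) = 0 (o(z) = -2 - 1*(-2) = -2 + 2 = 0)
(17*o(-4))*80 - 294001 = (17*0)*80 - 294001 = 0*80 - 294001 = 0 - 294001 = -294001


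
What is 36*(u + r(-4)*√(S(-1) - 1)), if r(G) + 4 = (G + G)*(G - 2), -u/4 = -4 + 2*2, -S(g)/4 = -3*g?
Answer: 1584*I*√13 ≈ 5711.2*I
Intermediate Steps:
S(g) = 12*g (S(g) = -(-12)*g = 12*g)
u = 0 (u = -4*(-4 + 2*2) = -4*(-4 + 4) = -4*0 = 0)
r(G) = -4 + 2*G*(-2 + G) (r(G) = -4 + (G + G)*(G - 2) = -4 + (2*G)*(-2 + G) = -4 + 2*G*(-2 + G))
36*(u + r(-4)*√(S(-1) - 1)) = 36*(0 + (-4 - 4*(-4) + 2*(-4)²)*√(12*(-1) - 1)) = 36*(0 + (-4 + 16 + 2*16)*√(-12 - 1)) = 36*(0 + (-4 + 16 + 32)*√(-13)) = 36*(0 + 44*(I*√13)) = 36*(0 + 44*I*√13) = 36*(44*I*√13) = 1584*I*√13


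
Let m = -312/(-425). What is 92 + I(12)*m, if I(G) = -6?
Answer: 37228/425 ≈ 87.595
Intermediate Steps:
m = 312/425 (m = -312*(-1/425) = 312/425 ≈ 0.73412)
92 + I(12)*m = 92 - 6*312/425 = 92 - 1872/425 = 37228/425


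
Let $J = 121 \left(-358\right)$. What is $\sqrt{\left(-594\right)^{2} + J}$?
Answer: $11 \sqrt{2558} \approx 556.34$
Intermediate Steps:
$J = -43318$
$\sqrt{\left(-594\right)^{2} + J} = \sqrt{\left(-594\right)^{2} - 43318} = \sqrt{352836 - 43318} = \sqrt{309518} = 11 \sqrt{2558}$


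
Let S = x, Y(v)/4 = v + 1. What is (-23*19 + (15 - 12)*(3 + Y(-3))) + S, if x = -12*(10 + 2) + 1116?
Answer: 520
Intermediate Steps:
Y(v) = 4 + 4*v (Y(v) = 4*(v + 1) = 4*(1 + v) = 4 + 4*v)
x = 972 (x = -12*12 + 1116 = -144 + 1116 = 972)
S = 972
(-23*19 + (15 - 12)*(3 + Y(-3))) + S = (-23*19 + (15 - 12)*(3 + (4 + 4*(-3)))) + 972 = (-437 + 3*(3 + (4 - 12))) + 972 = (-437 + 3*(3 - 8)) + 972 = (-437 + 3*(-5)) + 972 = (-437 - 15) + 972 = -452 + 972 = 520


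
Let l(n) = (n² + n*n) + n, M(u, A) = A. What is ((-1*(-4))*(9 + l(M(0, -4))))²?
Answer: 21904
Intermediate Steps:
l(n) = n + 2*n² (l(n) = (n² + n²) + n = 2*n² + n = n + 2*n²)
((-1*(-4))*(9 + l(M(0, -4))))² = ((-1*(-4))*(9 - 4*(1 + 2*(-4))))² = (4*(9 - 4*(1 - 8)))² = (4*(9 - 4*(-7)))² = (4*(9 + 28))² = (4*37)² = 148² = 21904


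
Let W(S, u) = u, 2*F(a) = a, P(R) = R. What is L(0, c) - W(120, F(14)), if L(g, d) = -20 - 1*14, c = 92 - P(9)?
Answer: -41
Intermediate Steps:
F(a) = a/2
c = 83 (c = 92 - 1*9 = 92 - 9 = 83)
L(g, d) = -34 (L(g, d) = -20 - 14 = -34)
L(0, c) - W(120, F(14)) = -34 - 14/2 = -34 - 1*7 = -34 - 7 = -41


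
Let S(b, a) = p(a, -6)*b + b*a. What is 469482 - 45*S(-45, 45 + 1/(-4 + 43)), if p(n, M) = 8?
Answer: 7499166/13 ≈ 5.7686e+5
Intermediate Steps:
S(b, a) = 8*b + a*b (S(b, a) = 8*b + b*a = 8*b + a*b)
469482 - 45*S(-45, 45 + 1/(-4 + 43)) = 469482 - 45*(-45*(8 + (45 + 1/(-4 + 43)))) = 469482 - 45*(-45*(8 + (45 + 1/39))) = 469482 - 45*(-45*(8 + 1756/39)) = 469482 - 45*(-45*2068/39) = 469482 - 45*(-31020)/13 = 469482 - 1*(-1395900/13) = 469482 + 1395900/13 = 7499166/13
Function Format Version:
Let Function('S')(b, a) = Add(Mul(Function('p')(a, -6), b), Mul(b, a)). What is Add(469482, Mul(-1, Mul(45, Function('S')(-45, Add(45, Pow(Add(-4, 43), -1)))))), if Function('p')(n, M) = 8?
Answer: Rational(7499166, 13) ≈ 5.7686e+5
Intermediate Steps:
Function('S')(b, a) = Add(Mul(8, b), Mul(a, b)) (Function('S')(b, a) = Add(Mul(8, b), Mul(b, a)) = Add(Mul(8, b), Mul(a, b)))
Add(469482, Mul(-1, Mul(45, Function('S')(-45, Add(45, Pow(Add(-4, 43), -1)))))) = Add(469482, Mul(-1, Mul(45, Mul(-45, Add(8, Add(45, Pow(Add(-4, 43), -1))))))) = Add(469482, Mul(-1, Mul(45, Mul(-45, Add(8, Add(45, Pow(39, -1))))))) = Add(469482, Mul(-1, Mul(45, Mul(-45, Add(8, Add(45, Rational(1, 39))))))) = Add(469482, Mul(-1, Mul(45, Mul(-45, Add(8, Rational(1756, 39)))))) = Add(469482, Mul(-1, Mul(45, Mul(-45, Rational(2068, 39))))) = Add(469482, Mul(-1, Mul(45, Rational(-31020, 13)))) = Add(469482, Mul(-1, Rational(-1395900, 13))) = Add(469482, Rational(1395900, 13)) = Rational(7499166, 13)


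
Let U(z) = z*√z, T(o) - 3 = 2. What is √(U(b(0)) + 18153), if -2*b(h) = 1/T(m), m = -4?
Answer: √(1815300 - I*√10)/10 ≈ 134.73 - 0.00011735*I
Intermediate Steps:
T(o) = 5 (T(o) = 3 + 2 = 5)
b(h) = -⅒ (b(h) = -½/5 = -½*⅕ = -⅒)
U(z) = z^(3/2)
√(U(b(0)) + 18153) = √((-⅒)^(3/2) + 18153) = √(-I*√10/100 + 18153) = √(18153 - I*√10/100)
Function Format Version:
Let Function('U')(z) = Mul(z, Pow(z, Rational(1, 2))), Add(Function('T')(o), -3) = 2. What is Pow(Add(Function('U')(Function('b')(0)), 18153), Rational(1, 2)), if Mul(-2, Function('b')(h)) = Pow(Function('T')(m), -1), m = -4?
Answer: Mul(Rational(1, 10), Pow(Add(1815300, Mul(-1, I, Pow(10, Rational(1, 2)))), Rational(1, 2))) ≈ Add(134.73, Mul(-0.00011735, I))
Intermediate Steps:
Function('T')(o) = 5 (Function('T')(o) = Add(3, 2) = 5)
Function('b')(h) = Rational(-1, 10) (Function('b')(h) = Mul(Rational(-1, 2), Pow(5, -1)) = Mul(Rational(-1, 2), Rational(1, 5)) = Rational(-1, 10))
Function('U')(z) = Pow(z, Rational(3, 2))
Pow(Add(Function('U')(Function('b')(0)), 18153), Rational(1, 2)) = Pow(Add(Pow(Rational(-1, 10), Rational(3, 2)), 18153), Rational(1, 2)) = Pow(Add(Mul(Rational(-1, 100), I, Pow(10, Rational(1, 2))), 18153), Rational(1, 2)) = Pow(Add(18153, Mul(Rational(-1, 100), I, Pow(10, Rational(1, 2)))), Rational(1, 2))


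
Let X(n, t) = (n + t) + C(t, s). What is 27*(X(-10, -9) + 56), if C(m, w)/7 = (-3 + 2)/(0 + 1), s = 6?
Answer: 810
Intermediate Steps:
C(m, w) = -7 (C(m, w) = 7*((-3 + 2)/(0 + 1)) = 7*(-1/1) = 7*(-1*1) = 7*(-1) = -7)
X(n, t) = -7 + n + t (X(n, t) = (n + t) - 7 = -7 + n + t)
27*(X(-10, -9) + 56) = 27*((-7 - 10 - 9) + 56) = 27*(-26 + 56) = 27*30 = 810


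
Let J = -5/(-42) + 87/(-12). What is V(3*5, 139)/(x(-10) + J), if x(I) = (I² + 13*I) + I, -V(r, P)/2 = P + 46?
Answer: 840/107 ≈ 7.8505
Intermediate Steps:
V(r, P) = -92 - 2*P (V(r, P) = -2*(P + 46) = -2*(46 + P) = -92 - 2*P)
x(I) = I² + 14*I
J = -599/84 (J = -5*(-1/42) + 87*(-1/12) = 5/42 - 29/4 = -599/84 ≈ -7.1310)
V(3*5, 139)/(x(-10) + J) = (-92 - 2*139)/(-10*(14 - 10) - 599/84) = (-92 - 278)/(-10*4 - 599/84) = -370/(-40 - 599/84) = -370/(-3959/84) = -370*(-84/3959) = 840/107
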